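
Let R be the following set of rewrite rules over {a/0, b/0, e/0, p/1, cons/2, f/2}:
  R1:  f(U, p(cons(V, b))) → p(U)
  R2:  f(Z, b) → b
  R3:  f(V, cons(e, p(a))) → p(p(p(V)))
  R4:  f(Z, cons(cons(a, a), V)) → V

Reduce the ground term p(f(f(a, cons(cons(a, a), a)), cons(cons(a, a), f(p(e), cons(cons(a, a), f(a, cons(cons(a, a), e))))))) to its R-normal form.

p(e)

1. p(f(f(a, cons(cons(a, a), a)), cons(cons(a, a), f(p(e), cons(cons(a, a), f(a, cons(cons(a, a), e)))))))  →  p(f(p(e), cons(cons(a, a), f(a, cons(cons(a, a), e)))))   [R4 at 1]
2. p(f(p(e), cons(cons(a, a), f(a, cons(cons(a, a), e)))))  →  p(f(a, cons(cons(a, a), e)))   [R4 at 1]
3. p(f(a, cons(cons(a, a), e)))  →  p(e)   [R4 at 1]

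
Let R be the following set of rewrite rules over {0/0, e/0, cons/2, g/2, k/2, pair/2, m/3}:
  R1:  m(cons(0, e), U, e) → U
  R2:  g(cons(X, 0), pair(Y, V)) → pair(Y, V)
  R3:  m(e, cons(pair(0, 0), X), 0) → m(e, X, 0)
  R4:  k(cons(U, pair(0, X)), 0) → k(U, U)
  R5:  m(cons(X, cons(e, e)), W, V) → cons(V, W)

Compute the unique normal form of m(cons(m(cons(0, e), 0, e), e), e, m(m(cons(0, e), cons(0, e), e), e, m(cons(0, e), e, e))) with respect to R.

e

1. m(cons(m(cons(0, e), 0, e), e), e, m(m(cons(0, e), cons(0, e), e), e, m(cons(0, e), e, e)))  →  m(cons(0, e), e, m(m(cons(0, e), cons(0, e), e), e, m(cons(0, e), e, e)))   [R1 at 1.1]
2. m(cons(0, e), e, m(m(cons(0, e), cons(0, e), e), e, m(cons(0, e), e, e)))  →  m(cons(0, e), e, m(cons(0, e), e, m(cons(0, e), e, e)))   [R1 at 3.1]
3. m(cons(0, e), e, m(cons(0, e), e, m(cons(0, e), e, e)))  →  m(cons(0, e), e, m(cons(0, e), e, e))   [R1 at 3.3]
4. m(cons(0, e), e, m(cons(0, e), e, e))  →  m(cons(0, e), e, e)   [R1 at 3]
5. m(cons(0, e), e, e)  →  e   [R1 at ε]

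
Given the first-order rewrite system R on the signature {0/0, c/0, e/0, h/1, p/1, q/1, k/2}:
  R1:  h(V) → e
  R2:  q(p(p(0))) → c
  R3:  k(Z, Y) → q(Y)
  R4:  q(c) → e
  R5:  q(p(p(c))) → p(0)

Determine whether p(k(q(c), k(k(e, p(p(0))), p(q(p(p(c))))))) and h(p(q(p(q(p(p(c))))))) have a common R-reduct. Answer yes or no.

Reduce t₁ = p(k(q(c), k(k(e, p(p(0))), p(q(p(p(c))))))):
1. p(k(q(c), k(k(e, p(p(0))), p(q(p(p(c)))))))  →  p(q(k(k(e, p(p(0))), p(q(p(p(c)))))))   [R3 at 1]
2. p(q(k(k(e, p(p(0))), p(q(p(p(c)))))))  →  p(q(q(p(q(p(p(c)))))))   [R3 at 1.1]
3. p(q(q(p(q(p(p(c)))))))  →  p(q(q(p(p(0)))))   [R5 at 1.1.1.1]
4. p(q(q(p(p(0)))))  →  p(q(c))   [R2 at 1.1]
5. p(q(c))  →  p(e)   [R4 at 1]

Reduce t₂ = h(p(q(p(q(p(p(c))))))):
1. h(p(q(p(q(p(p(c)))))))  →  e   [R1 at ε]

no — NF(t₁) = p(e), NF(t₂) = e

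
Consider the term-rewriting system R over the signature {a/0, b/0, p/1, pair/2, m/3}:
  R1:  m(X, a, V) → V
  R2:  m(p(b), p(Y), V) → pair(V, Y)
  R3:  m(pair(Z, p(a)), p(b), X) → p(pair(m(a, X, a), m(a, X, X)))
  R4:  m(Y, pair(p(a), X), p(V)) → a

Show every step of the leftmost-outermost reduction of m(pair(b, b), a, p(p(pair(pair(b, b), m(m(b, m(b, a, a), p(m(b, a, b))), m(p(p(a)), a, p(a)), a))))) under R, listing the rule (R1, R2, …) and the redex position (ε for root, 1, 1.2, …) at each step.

1. m(pair(b, b), a, p(p(pair(pair(b, b), m(m(b, m(b, a, a), p(m(b, a, b))), m(p(p(a)), a, p(a)), a)))))  →  p(p(pair(pair(b, b), m(m(b, m(b, a, a), p(m(b, a, b))), m(p(p(a)), a, p(a)), a))))   [R1 at ε]
2. p(p(pair(pair(b, b), m(m(b, m(b, a, a), p(m(b, a, b))), m(p(p(a)), a, p(a)), a))))  →  p(p(pair(pair(b, b), m(m(b, a, p(m(b, a, b))), m(p(p(a)), a, p(a)), a))))   [R1 at 1.1.2.1.2]
3. p(p(pair(pair(b, b), m(m(b, a, p(m(b, a, b))), m(p(p(a)), a, p(a)), a))))  →  p(p(pair(pair(b, b), m(p(m(b, a, b)), m(p(p(a)), a, p(a)), a))))   [R1 at 1.1.2.1]
4. p(p(pair(pair(b, b), m(p(m(b, a, b)), m(p(p(a)), a, p(a)), a))))  →  p(p(pair(pair(b, b), m(p(b), m(p(p(a)), a, p(a)), a))))   [R1 at 1.1.2.1.1]
5. p(p(pair(pair(b, b), m(p(b), m(p(p(a)), a, p(a)), a))))  →  p(p(pair(pair(b, b), m(p(b), p(a), a))))   [R1 at 1.1.2.2]
6. p(p(pair(pair(b, b), m(p(b), p(a), a))))  →  p(p(pair(pair(b, b), pair(a, a))))   [R2 at 1.1.2]

p(p(pair(pair(b, b), pair(a, a))))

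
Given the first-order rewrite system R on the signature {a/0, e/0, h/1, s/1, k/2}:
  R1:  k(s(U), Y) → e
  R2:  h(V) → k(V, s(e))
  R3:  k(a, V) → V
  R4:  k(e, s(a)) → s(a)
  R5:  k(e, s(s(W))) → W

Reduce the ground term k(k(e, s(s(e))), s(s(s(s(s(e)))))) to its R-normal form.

1. k(k(e, s(s(e))), s(s(s(s(s(e))))))  →  k(e, s(s(s(s(s(e))))))   [R5 at 1]
2. k(e, s(s(s(s(s(e))))))  →  s(s(s(e)))   [R5 at ε]

s(s(s(e)))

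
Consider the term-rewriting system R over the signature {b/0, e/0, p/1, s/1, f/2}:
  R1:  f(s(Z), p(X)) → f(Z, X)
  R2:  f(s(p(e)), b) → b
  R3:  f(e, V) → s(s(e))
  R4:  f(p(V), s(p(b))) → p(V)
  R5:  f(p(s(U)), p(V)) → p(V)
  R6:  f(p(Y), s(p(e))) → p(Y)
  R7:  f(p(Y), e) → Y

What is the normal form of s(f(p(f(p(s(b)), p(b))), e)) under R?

1. s(f(p(f(p(s(b)), p(b))), e))  →  s(f(p(s(b)), p(b)))   [R7 at 1]
2. s(f(p(s(b)), p(b)))  →  s(p(b))   [R5 at 1]

s(p(b))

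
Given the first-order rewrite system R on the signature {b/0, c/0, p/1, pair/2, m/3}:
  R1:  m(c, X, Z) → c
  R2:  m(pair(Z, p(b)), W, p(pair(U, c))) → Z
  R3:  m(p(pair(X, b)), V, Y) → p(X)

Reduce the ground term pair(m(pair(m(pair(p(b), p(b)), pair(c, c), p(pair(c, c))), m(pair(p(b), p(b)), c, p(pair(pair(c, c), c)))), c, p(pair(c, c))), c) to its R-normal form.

1. pair(m(pair(m(pair(p(b), p(b)), pair(c, c), p(pair(c, c))), m(pair(p(b), p(b)), c, p(pair(pair(c, c), c)))), c, p(pair(c, c))), c)  →  pair(m(pair(p(b), m(pair(p(b), p(b)), c, p(pair(pair(c, c), c)))), c, p(pair(c, c))), c)   [R2 at 1.1.1]
2. pair(m(pair(p(b), m(pair(p(b), p(b)), c, p(pair(pair(c, c), c)))), c, p(pair(c, c))), c)  →  pair(m(pair(p(b), p(b)), c, p(pair(c, c))), c)   [R2 at 1.1.2]
3. pair(m(pair(p(b), p(b)), c, p(pair(c, c))), c)  →  pair(p(b), c)   [R2 at 1]

pair(p(b), c)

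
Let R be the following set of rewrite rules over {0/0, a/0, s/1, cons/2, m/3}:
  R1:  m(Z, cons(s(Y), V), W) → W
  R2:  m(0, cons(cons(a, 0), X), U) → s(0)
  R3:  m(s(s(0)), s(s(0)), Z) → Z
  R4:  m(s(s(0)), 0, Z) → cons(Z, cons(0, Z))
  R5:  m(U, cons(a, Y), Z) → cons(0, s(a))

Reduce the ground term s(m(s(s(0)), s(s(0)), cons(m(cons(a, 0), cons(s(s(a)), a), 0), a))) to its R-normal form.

1. s(m(s(s(0)), s(s(0)), cons(m(cons(a, 0), cons(s(s(a)), a), 0), a)))  →  s(cons(m(cons(a, 0), cons(s(s(a)), a), 0), a))   [R3 at 1]
2. s(cons(m(cons(a, 0), cons(s(s(a)), a), 0), a))  →  s(cons(0, a))   [R1 at 1.1]

s(cons(0, a))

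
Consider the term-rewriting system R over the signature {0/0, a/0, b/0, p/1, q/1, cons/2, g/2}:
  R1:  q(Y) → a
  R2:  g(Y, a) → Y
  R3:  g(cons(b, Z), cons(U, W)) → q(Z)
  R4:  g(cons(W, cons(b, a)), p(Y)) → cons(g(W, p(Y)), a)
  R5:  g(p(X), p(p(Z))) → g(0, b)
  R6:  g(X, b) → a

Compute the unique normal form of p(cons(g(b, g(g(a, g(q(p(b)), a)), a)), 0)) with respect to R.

p(cons(b, 0))

1. p(cons(g(b, g(g(a, g(q(p(b)), a)), a)), 0))  →  p(cons(g(b, g(a, g(q(p(b)), a))), 0))   [R2 at 1.1.2]
2. p(cons(g(b, g(a, g(q(p(b)), a))), 0))  →  p(cons(g(b, g(a, q(p(b)))), 0))   [R2 at 1.1.2.2]
3. p(cons(g(b, g(a, q(p(b)))), 0))  →  p(cons(g(b, g(a, a)), 0))   [R1 at 1.1.2.2]
4. p(cons(g(b, g(a, a)), 0))  →  p(cons(g(b, a), 0))   [R2 at 1.1.2]
5. p(cons(g(b, a), 0))  →  p(cons(b, 0))   [R2 at 1.1]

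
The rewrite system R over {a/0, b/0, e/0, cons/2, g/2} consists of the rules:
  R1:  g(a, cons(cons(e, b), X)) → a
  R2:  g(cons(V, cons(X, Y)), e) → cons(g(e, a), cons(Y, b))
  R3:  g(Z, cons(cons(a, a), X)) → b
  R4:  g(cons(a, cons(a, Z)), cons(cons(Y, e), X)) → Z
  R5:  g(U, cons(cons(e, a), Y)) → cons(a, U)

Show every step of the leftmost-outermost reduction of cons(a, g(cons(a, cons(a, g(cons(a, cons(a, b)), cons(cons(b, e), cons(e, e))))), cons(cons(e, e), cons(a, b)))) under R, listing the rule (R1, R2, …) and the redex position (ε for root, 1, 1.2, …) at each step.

cons(a, b)

1. cons(a, g(cons(a, cons(a, g(cons(a, cons(a, b)), cons(cons(b, e), cons(e, e))))), cons(cons(e, e), cons(a, b))))  →  cons(a, g(cons(a, cons(a, b)), cons(cons(b, e), cons(e, e))))   [R4 at 2]
2. cons(a, g(cons(a, cons(a, b)), cons(cons(b, e), cons(e, e))))  →  cons(a, b)   [R4 at 2]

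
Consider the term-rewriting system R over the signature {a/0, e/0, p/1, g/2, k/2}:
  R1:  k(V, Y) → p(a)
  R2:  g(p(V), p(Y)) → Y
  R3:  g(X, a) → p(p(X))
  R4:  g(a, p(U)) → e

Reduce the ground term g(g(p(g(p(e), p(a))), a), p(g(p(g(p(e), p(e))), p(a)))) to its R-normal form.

a

1. g(g(p(g(p(e), p(a))), a), p(g(p(g(p(e), p(e))), p(a))))  →  g(p(p(p(g(p(e), p(a))))), p(g(p(g(p(e), p(e))), p(a))))   [R3 at 1]
2. g(p(p(p(g(p(e), p(a))))), p(g(p(g(p(e), p(e))), p(a))))  →  g(p(g(p(e), p(e))), p(a))   [R2 at ε]
3. g(p(g(p(e), p(e))), p(a))  →  a   [R2 at ε]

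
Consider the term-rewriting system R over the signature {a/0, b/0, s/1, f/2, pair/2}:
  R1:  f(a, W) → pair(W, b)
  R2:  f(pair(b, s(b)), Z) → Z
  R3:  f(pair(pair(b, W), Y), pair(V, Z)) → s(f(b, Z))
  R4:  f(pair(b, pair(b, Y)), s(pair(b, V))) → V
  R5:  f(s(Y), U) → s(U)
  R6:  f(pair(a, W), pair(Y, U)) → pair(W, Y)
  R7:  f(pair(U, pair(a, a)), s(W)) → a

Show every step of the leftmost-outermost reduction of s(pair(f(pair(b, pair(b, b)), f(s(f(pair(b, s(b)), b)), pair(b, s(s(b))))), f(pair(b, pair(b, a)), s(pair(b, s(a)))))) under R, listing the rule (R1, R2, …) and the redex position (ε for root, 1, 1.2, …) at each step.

s(pair(s(s(b)), s(a)))

1. s(pair(f(pair(b, pair(b, b)), f(s(f(pair(b, s(b)), b)), pair(b, s(s(b))))), f(pair(b, pair(b, a)), s(pair(b, s(a))))))  →  s(pair(f(pair(b, pair(b, b)), s(pair(b, s(s(b))))), f(pair(b, pair(b, a)), s(pair(b, s(a))))))   [R5 at 1.1.2]
2. s(pair(f(pair(b, pair(b, b)), s(pair(b, s(s(b))))), f(pair(b, pair(b, a)), s(pair(b, s(a))))))  →  s(pair(s(s(b)), f(pair(b, pair(b, a)), s(pair(b, s(a))))))   [R4 at 1.1]
3. s(pair(s(s(b)), f(pair(b, pair(b, a)), s(pair(b, s(a))))))  →  s(pair(s(s(b)), s(a)))   [R4 at 1.2]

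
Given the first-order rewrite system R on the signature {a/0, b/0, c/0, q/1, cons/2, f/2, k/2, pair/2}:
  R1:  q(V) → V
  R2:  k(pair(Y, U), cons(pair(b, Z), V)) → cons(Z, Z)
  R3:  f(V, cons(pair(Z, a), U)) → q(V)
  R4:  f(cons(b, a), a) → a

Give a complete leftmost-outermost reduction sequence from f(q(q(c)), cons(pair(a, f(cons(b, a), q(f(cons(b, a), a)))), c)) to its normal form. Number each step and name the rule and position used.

1. f(q(q(c)), cons(pair(a, f(cons(b, a), q(f(cons(b, a), a)))), c))  →  f(q(c), cons(pair(a, f(cons(b, a), q(f(cons(b, a), a)))), c))   [R1 at 1]
2. f(q(c), cons(pair(a, f(cons(b, a), q(f(cons(b, a), a)))), c))  →  f(c, cons(pair(a, f(cons(b, a), q(f(cons(b, a), a)))), c))   [R1 at 1]
3. f(c, cons(pair(a, f(cons(b, a), q(f(cons(b, a), a)))), c))  →  f(c, cons(pair(a, f(cons(b, a), f(cons(b, a), a))), c))   [R1 at 2.1.2.2]
4. f(c, cons(pair(a, f(cons(b, a), f(cons(b, a), a))), c))  →  f(c, cons(pair(a, f(cons(b, a), a)), c))   [R4 at 2.1.2.2]
5. f(c, cons(pair(a, f(cons(b, a), a)), c))  →  f(c, cons(pair(a, a), c))   [R4 at 2.1.2]
6. f(c, cons(pair(a, a), c))  →  q(c)   [R3 at ε]
7. q(c)  →  c   [R1 at ε]

c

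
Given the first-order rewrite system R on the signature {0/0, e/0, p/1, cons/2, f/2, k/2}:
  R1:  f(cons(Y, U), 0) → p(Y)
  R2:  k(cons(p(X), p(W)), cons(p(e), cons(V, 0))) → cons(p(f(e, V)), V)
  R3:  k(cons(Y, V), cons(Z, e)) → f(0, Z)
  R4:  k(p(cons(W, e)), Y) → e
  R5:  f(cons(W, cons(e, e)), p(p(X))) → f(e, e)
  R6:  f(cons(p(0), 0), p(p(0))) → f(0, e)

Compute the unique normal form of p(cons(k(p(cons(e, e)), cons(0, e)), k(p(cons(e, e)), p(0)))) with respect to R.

1. p(cons(k(p(cons(e, e)), cons(0, e)), k(p(cons(e, e)), p(0))))  →  p(cons(e, k(p(cons(e, e)), p(0))))   [R4 at 1.1]
2. p(cons(e, k(p(cons(e, e)), p(0))))  →  p(cons(e, e))   [R4 at 1.2]

p(cons(e, e))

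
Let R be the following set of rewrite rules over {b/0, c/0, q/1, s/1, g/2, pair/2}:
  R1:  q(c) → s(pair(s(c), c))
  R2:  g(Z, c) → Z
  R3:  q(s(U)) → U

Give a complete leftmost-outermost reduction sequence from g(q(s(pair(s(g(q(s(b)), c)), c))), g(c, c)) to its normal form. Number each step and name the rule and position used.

pair(s(b), c)

1. g(q(s(pair(s(g(q(s(b)), c)), c))), g(c, c))  →  g(pair(s(g(q(s(b)), c)), c), g(c, c))   [R3 at 1]
2. g(pair(s(g(q(s(b)), c)), c), g(c, c))  →  g(pair(s(q(s(b))), c), g(c, c))   [R2 at 1.1.1]
3. g(pair(s(q(s(b))), c), g(c, c))  →  g(pair(s(b), c), g(c, c))   [R3 at 1.1.1]
4. g(pair(s(b), c), g(c, c))  →  g(pair(s(b), c), c)   [R2 at 2]
5. g(pair(s(b), c), c)  →  pair(s(b), c)   [R2 at ε]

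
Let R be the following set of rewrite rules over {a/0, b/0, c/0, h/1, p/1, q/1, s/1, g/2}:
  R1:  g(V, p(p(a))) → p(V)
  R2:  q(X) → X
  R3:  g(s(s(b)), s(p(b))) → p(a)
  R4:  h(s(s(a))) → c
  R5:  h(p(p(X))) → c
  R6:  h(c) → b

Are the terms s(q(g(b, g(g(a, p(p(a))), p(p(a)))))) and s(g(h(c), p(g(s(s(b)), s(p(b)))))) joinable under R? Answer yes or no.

Reduce t₁ = s(q(g(b, g(g(a, p(p(a))), p(p(a)))))):
1. s(q(g(b, g(g(a, p(p(a))), p(p(a))))))  →  s(g(b, g(g(a, p(p(a))), p(p(a)))))   [R2 at 1]
2. s(g(b, g(g(a, p(p(a))), p(p(a)))))  →  s(g(b, p(g(a, p(p(a))))))   [R1 at 1.2]
3. s(g(b, p(g(a, p(p(a))))))  →  s(g(b, p(p(a))))   [R1 at 1.2.1]
4. s(g(b, p(p(a))))  →  s(p(b))   [R1 at 1]

Reduce t₂ = s(g(h(c), p(g(s(s(b)), s(p(b)))))):
1. s(g(h(c), p(g(s(s(b)), s(p(b))))))  →  s(g(b, p(g(s(s(b)), s(p(b))))))   [R6 at 1.1]
2. s(g(b, p(g(s(s(b)), s(p(b))))))  →  s(g(b, p(p(a))))   [R3 at 1.2.1]
3. s(g(b, p(p(a))))  →  s(p(b))   [R1 at 1]

yes — NF(t₁) = s(p(b)), NF(t₂) = s(p(b))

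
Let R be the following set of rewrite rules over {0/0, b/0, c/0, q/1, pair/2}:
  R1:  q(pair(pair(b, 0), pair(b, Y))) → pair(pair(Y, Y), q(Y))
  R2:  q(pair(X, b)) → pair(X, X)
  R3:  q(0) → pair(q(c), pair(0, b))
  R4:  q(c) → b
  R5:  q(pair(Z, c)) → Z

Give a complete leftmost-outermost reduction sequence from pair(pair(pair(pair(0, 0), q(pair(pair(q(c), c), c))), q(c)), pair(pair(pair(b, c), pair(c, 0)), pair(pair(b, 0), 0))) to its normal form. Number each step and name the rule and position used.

1. pair(pair(pair(pair(0, 0), q(pair(pair(q(c), c), c))), q(c)), pair(pair(pair(b, c), pair(c, 0)), pair(pair(b, 0), 0)))  →  pair(pair(pair(pair(0, 0), pair(q(c), c)), q(c)), pair(pair(pair(b, c), pair(c, 0)), pair(pair(b, 0), 0)))   [R5 at 1.1.2]
2. pair(pair(pair(pair(0, 0), pair(q(c), c)), q(c)), pair(pair(pair(b, c), pair(c, 0)), pair(pair(b, 0), 0)))  →  pair(pair(pair(pair(0, 0), pair(b, c)), q(c)), pair(pair(pair(b, c), pair(c, 0)), pair(pair(b, 0), 0)))   [R4 at 1.1.2.1]
3. pair(pair(pair(pair(0, 0), pair(b, c)), q(c)), pair(pair(pair(b, c), pair(c, 0)), pair(pair(b, 0), 0)))  →  pair(pair(pair(pair(0, 0), pair(b, c)), b), pair(pair(pair(b, c), pair(c, 0)), pair(pair(b, 0), 0)))   [R4 at 1.2]

pair(pair(pair(pair(0, 0), pair(b, c)), b), pair(pair(pair(b, c), pair(c, 0)), pair(pair(b, 0), 0)))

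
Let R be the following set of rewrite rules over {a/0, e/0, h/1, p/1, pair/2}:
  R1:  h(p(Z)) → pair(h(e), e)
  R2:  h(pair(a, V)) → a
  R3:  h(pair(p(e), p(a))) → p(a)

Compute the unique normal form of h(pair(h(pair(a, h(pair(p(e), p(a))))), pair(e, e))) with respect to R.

a

1. h(pair(h(pair(a, h(pair(p(e), p(a))))), pair(e, e)))  →  h(pair(a, pair(e, e)))   [R2 at 1.1]
2. h(pair(a, pair(e, e)))  →  a   [R2 at ε]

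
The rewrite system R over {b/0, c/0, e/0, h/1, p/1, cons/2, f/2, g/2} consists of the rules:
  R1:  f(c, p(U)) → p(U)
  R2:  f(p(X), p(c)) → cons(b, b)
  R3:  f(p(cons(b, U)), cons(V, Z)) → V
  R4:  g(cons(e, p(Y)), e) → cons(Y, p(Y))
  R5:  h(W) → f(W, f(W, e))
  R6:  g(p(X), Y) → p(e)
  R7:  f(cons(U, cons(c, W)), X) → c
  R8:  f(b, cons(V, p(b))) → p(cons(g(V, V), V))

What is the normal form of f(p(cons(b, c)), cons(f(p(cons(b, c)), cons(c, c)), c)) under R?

c

1. f(p(cons(b, c)), cons(f(p(cons(b, c)), cons(c, c)), c))  →  f(p(cons(b, c)), cons(c, c))   [R3 at ε]
2. f(p(cons(b, c)), cons(c, c))  →  c   [R3 at ε]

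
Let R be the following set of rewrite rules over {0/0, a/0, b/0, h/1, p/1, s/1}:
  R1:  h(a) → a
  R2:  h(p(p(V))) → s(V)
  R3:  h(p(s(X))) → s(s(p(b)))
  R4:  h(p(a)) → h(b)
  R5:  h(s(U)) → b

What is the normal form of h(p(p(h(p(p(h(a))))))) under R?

1. h(p(p(h(p(p(h(a)))))))  →  s(h(p(p(h(a)))))   [R2 at ε]
2. s(h(p(p(h(a)))))  →  s(s(h(a)))   [R2 at 1]
3. s(s(h(a)))  →  s(s(a))   [R1 at 1.1]

s(s(a))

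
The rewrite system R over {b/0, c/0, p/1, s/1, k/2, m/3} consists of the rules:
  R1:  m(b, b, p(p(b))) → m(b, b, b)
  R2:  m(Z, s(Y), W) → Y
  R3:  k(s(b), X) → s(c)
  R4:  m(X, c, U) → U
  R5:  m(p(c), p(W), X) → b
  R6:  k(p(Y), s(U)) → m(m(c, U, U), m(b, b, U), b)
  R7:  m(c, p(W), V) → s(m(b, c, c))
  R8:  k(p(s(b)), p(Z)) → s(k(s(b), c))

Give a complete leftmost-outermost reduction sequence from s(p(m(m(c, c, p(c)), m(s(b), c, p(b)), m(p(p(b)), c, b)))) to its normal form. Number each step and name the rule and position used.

s(p(b))

1. s(p(m(m(c, c, p(c)), m(s(b), c, p(b)), m(p(p(b)), c, b))))  →  s(p(m(p(c), m(s(b), c, p(b)), m(p(p(b)), c, b))))   [R4 at 1.1.1]
2. s(p(m(p(c), m(s(b), c, p(b)), m(p(p(b)), c, b))))  →  s(p(m(p(c), p(b), m(p(p(b)), c, b))))   [R4 at 1.1.2]
3. s(p(m(p(c), p(b), m(p(p(b)), c, b))))  →  s(p(b))   [R5 at 1.1]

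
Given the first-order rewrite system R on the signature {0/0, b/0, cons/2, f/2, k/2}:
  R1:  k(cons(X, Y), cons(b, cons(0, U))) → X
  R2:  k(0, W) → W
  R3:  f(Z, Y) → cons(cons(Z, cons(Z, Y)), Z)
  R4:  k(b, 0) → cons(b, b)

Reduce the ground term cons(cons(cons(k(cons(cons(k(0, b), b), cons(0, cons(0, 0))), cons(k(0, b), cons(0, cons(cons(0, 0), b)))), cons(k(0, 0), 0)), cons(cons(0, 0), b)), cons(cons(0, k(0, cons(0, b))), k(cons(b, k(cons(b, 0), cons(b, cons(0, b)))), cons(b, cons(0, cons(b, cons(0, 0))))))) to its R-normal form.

cons(cons(cons(cons(b, b), cons(0, 0)), cons(cons(0, 0), b)), cons(cons(0, cons(0, b)), b))

1. cons(cons(cons(k(cons(cons(k(0, b), b), cons(0, cons(0, 0))), cons(k(0, b), cons(0, cons(cons(0, 0), b)))), cons(k(0, 0), 0)), cons(cons(0, 0), b)), cons(cons(0, k(0, cons(0, b))), k(cons(b, k(cons(b, 0), cons(b, cons(0, b)))), cons(b, cons(0, cons(b, cons(0, 0)))))))  →  cons(cons(cons(k(cons(cons(b, b), cons(0, cons(0, 0))), cons(k(0, b), cons(0, cons(cons(0, 0), b)))), cons(k(0, 0), 0)), cons(cons(0, 0), b)), cons(cons(0, k(0, cons(0, b))), k(cons(b, k(cons(b, 0), cons(b, cons(0, b)))), cons(b, cons(0, cons(b, cons(0, 0)))))))   [R2 at 1.1.1.1.1.1]
2. cons(cons(cons(k(cons(cons(b, b), cons(0, cons(0, 0))), cons(k(0, b), cons(0, cons(cons(0, 0), b)))), cons(k(0, 0), 0)), cons(cons(0, 0), b)), cons(cons(0, k(0, cons(0, b))), k(cons(b, k(cons(b, 0), cons(b, cons(0, b)))), cons(b, cons(0, cons(b, cons(0, 0)))))))  →  cons(cons(cons(k(cons(cons(b, b), cons(0, cons(0, 0))), cons(b, cons(0, cons(cons(0, 0), b)))), cons(k(0, 0), 0)), cons(cons(0, 0), b)), cons(cons(0, k(0, cons(0, b))), k(cons(b, k(cons(b, 0), cons(b, cons(0, b)))), cons(b, cons(0, cons(b, cons(0, 0)))))))   [R2 at 1.1.1.2.1]
3. cons(cons(cons(k(cons(cons(b, b), cons(0, cons(0, 0))), cons(b, cons(0, cons(cons(0, 0), b)))), cons(k(0, 0), 0)), cons(cons(0, 0), b)), cons(cons(0, k(0, cons(0, b))), k(cons(b, k(cons(b, 0), cons(b, cons(0, b)))), cons(b, cons(0, cons(b, cons(0, 0)))))))  →  cons(cons(cons(cons(b, b), cons(k(0, 0), 0)), cons(cons(0, 0), b)), cons(cons(0, k(0, cons(0, b))), k(cons(b, k(cons(b, 0), cons(b, cons(0, b)))), cons(b, cons(0, cons(b, cons(0, 0)))))))   [R1 at 1.1.1]
4. cons(cons(cons(cons(b, b), cons(k(0, 0), 0)), cons(cons(0, 0), b)), cons(cons(0, k(0, cons(0, b))), k(cons(b, k(cons(b, 0), cons(b, cons(0, b)))), cons(b, cons(0, cons(b, cons(0, 0)))))))  →  cons(cons(cons(cons(b, b), cons(0, 0)), cons(cons(0, 0), b)), cons(cons(0, k(0, cons(0, b))), k(cons(b, k(cons(b, 0), cons(b, cons(0, b)))), cons(b, cons(0, cons(b, cons(0, 0)))))))   [R2 at 1.1.2.1]
5. cons(cons(cons(cons(b, b), cons(0, 0)), cons(cons(0, 0), b)), cons(cons(0, k(0, cons(0, b))), k(cons(b, k(cons(b, 0), cons(b, cons(0, b)))), cons(b, cons(0, cons(b, cons(0, 0)))))))  →  cons(cons(cons(cons(b, b), cons(0, 0)), cons(cons(0, 0), b)), cons(cons(0, cons(0, b)), k(cons(b, k(cons(b, 0), cons(b, cons(0, b)))), cons(b, cons(0, cons(b, cons(0, 0)))))))   [R2 at 2.1.2]
6. cons(cons(cons(cons(b, b), cons(0, 0)), cons(cons(0, 0), b)), cons(cons(0, cons(0, b)), k(cons(b, k(cons(b, 0), cons(b, cons(0, b)))), cons(b, cons(0, cons(b, cons(0, 0)))))))  →  cons(cons(cons(cons(b, b), cons(0, 0)), cons(cons(0, 0), b)), cons(cons(0, cons(0, b)), b))   [R1 at 2.2]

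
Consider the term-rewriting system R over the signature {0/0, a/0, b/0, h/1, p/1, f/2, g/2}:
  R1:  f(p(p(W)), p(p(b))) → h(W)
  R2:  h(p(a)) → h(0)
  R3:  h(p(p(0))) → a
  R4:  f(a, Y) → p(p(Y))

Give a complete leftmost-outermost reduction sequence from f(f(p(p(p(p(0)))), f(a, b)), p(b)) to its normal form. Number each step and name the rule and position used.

p(p(p(b)))

1. f(f(p(p(p(p(0)))), f(a, b)), p(b))  →  f(f(p(p(p(p(0)))), p(p(b))), p(b))   [R4 at 1.2]
2. f(f(p(p(p(p(0)))), p(p(b))), p(b))  →  f(h(p(p(0))), p(b))   [R1 at 1]
3. f(h(p(p(0))), p(b))  →  f(a, p(b))   [R3 at 1]
4. f(a, p(b))  →  p(p(p(b)))   [R4 at ε]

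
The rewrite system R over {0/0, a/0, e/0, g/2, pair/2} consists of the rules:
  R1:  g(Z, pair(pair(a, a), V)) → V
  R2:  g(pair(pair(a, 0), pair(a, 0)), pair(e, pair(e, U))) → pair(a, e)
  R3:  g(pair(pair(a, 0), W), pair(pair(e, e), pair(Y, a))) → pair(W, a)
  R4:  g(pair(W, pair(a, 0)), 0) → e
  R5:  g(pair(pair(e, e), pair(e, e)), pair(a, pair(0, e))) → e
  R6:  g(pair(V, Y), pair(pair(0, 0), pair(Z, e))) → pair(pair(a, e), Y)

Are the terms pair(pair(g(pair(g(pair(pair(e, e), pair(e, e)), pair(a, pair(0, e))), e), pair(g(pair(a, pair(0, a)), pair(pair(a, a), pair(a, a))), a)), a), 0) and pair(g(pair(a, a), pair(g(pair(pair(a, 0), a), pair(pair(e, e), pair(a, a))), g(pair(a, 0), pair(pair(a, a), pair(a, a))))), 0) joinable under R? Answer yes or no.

yes — NF(t₁) = pair(pair(a, a), 0), NF(t₂) = pair(pair(a, a), 0)

Reduce t₁ = pair(pair(g(pair(g(pair(pair(e, e), pair(e, e)), pair(a, pair(0, e))), e), pair(g(pair(a, pair(0, a)), pair(pair(a, a), pair(a, a))), a)), a), 0):
1. pair(pair(g(pair(g(pair(pair(e, e), pair(e, e)), pair(a, pair(0, e))), e), pair(g(pair(a, pair(0, a)), pair(pair(a, a), pair(a, a))), a)), a), 0)  →  pair(pair(g(pair(e, e), pair(g(pair(a, pair(0, a)), pair(pair(a, a), pair(a, a))), a)), a), 0)   [R5 at 1.1.1.1]
2. pair(pair(g(pair(e, e), pair(g(pair(a, pair(0, a)), pair(pair(a, a), pair(a, a))), a)), a), 0)  →  pair(pair(g(pair(e, e), pair(pair(a, a), a)), a), 0)   [R1 at 1.1.2.1]
3. pair(pair(g(pair(e, e), pair(pair(a, a), a)), a), 0)  →  pair(pair(a, a), 0)   [R1 at 1.1]

Reduce t₂ = pair(g(pair(a, a), pair(g(pair(pair(a, 0), a), pair(pair(e, e), pair(a, a))), g(pair(a, 0), pair(pair(a, a), pair(a, a))))), 0):
1. pair(g(pair(a, a), pair(g(pair(pair(a, 0), a), pair(pair(e, e), pair(a, a))), g(pair(a, 0), pair(pair(a, a), pair(a, a))))), 0)  →  pair(g(pair(a, a), pair(pair(a, a), g(pair(a, 0), pair(pair(a, a), pair(a, a))))), 0)   [R3 at 1.2.1]
2. pair(g(pair(a, a), pair(pair(a, a), g(pair(a, 0), pair(pair(a, a), pair(a, a))))), 0)  →  pair(g(pair(a, 0), pair(pair(a, a), pair(a, a))), 0)   [R1 at 1]
3. pair(g(pair(a, 0), pair(pair(a, a), pair(a, a))), 0)  →  pair(pair(a, a), 0)   [R1 at 1]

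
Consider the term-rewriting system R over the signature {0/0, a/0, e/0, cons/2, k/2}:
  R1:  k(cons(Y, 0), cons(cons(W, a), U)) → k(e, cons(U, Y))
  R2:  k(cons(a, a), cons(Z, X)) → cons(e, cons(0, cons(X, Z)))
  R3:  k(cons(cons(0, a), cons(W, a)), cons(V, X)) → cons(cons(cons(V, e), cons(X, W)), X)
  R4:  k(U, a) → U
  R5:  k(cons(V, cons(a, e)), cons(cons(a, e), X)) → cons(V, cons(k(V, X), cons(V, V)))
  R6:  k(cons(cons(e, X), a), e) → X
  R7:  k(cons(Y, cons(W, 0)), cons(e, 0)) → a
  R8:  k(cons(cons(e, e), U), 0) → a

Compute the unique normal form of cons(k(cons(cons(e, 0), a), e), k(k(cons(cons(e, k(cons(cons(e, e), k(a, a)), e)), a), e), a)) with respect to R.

cons(0, e)

1. cons(k(cons(cons(e, 0), a), e), k(k(cons(cons(e, k(cons(cons(e, e), k(a, a)), e)), a), e), a))  →  cons(0, k(k(cons(cons(e, k(cons(cons(e, e), k(a, a)), e)), a), e), a))   [R6 at 1]
2. cons(0, k(k(cons(cons(e, k(cons(cons(e, e), k(a, a)), e)), a), e), a))  →  cons(0, k(cons(cons(e, k(cons(cons(e, e), k(a, a)), e)), a), e))   [R4 at 2]
3. cons(0, k(cons(cons(e, k(cons(cons(e, e), k(a, a)), e)), a), e))  →  cons(0, k(cons(cons(e, e), k(a, a)), e))   [R6 at 2]
4. cons(0, k(cons(cons(e, e), k(a, a)), e))  →  cons(0, k(cons(cons(e, e), a), e))   [R4 at 2.1.2]
5. cons(0, k(cons(cons(e, e), a), e))  →  cons(0, e)   [R6 at 2]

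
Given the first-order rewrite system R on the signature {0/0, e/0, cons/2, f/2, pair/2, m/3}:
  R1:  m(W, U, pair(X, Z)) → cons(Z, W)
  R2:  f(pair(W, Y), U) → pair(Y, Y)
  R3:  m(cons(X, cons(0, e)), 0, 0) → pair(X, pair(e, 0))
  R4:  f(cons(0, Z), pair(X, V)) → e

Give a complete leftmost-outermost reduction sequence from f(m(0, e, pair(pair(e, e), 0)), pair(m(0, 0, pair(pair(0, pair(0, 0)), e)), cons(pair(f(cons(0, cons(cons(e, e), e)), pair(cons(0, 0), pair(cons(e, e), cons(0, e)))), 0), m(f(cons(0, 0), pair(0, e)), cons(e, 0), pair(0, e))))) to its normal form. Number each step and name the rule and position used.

e

1. f(m(0, e, pair(pair(e, e), 0)), pair(m(0, 0, pair(pair(0, pair(0, 0)), e)), cons(pair(f(cons(0, cons(cons(e, e), e)), pair(cons(0, 0), pair(cons(e, e), cons(0, e)))), 0), m(f(cons(0, 0), pair(0, e)), cons(e, 0), pair(0, e)))))  →  f(cons(0, 0), pair(m(0, 0, pair(pair(0, pair(0, 0)), e)), cons(pair(f(cons(0, cons(cons(e, e), e)), pair(cons(0, 0), pair(cons(e, e), cons(0, e)))), 0), m(f(cons(0, 0), pair(0, e)), cons(e, 0), pair(0, e)))))   [R1 at 1]
2. f(cons(0, 0), pair(m(0, 0, pair(pair(0, pair(0, 0)), e)), cons(pair(f(cons(0, cons(cons(e, e), e)), pair(cons(0, 0), pair(cons(e, e), cons(0, e)))), 0), m(f(cons(0, 0), pair(0, e)), cons(e, 0), pair(0, e)))))  →  e   [R4 at ε]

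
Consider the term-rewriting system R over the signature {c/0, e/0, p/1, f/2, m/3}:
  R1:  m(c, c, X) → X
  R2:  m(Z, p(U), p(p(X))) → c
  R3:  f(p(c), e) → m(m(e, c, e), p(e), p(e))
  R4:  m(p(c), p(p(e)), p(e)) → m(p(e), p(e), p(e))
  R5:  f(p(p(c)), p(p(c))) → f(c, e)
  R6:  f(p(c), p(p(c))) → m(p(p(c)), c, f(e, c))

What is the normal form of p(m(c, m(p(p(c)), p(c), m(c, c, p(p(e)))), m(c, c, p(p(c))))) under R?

1. p(m(c, m(p(p(c)), p(c), m(c, c, p(p(e)))), m(c, c, p(p(c)))))  →  p(m(c, m(p(p(c)), p(c), p(p(e))), m(c, c, p(p(c)))))   [R1 at 1.2.3]
2. p(m(c, m(p(p(c)), p(c), p(p(e))), m(c, c, p(p(c)))))  →  p(m(c, c, m(c, c, p(p(c)))))   [R2 at 1.2]
3. p(m(c, c, m(c, c, p(p(c)))))  →  p(m(c, c, p(p(c))))   [R1 at 1]
4. p(m(c, c, p(p(c))))  →  p(p(p(c)))   [R1 at 1]

p(p(p(c)))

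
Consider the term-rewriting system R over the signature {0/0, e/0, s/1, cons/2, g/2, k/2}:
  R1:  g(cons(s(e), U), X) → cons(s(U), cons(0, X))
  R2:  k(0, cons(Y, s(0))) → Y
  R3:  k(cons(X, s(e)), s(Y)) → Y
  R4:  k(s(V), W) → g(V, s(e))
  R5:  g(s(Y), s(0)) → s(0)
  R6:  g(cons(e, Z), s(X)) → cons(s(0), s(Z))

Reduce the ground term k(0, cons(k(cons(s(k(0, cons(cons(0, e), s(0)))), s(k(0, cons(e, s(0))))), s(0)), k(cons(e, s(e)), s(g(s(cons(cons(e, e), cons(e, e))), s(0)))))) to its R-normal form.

0

1. k(0, cons(k(cons(s(k(0, cons(cons(0, e), s(0)))), s(k(0, cons(e, s(0))))), s(0)), k(cons(e, s(e)), s(g(s(cons(cons(e, e), cons(e, e))), s(0))))))  →  k(0, cons(k(cons(s(cons(0, e)), s(k(0, cons(e, s(0))))), s(0)), k(cons(e, s(e)), s(g(s(cons(cons(e, e), cons(e, e))), s(0))))))   [R2 at 2.1.1.1.1]
2. k(0, cons(k(cons(s(cons(0, e)), s(k(0, cons(e, s(0))))), s(0)), k(cons(e, s(e)), s(g(s(cons(cons(e, e), cons(e, e))), s(0))))))  →  k(0, cons(k(cons(s(cons(0, e)), s(e)), s(0)), k(cons(e, s(e)), s(g(s(cons(cons(e, e), cons(e, e))), s(0))))))   [R2 at 2.1.1.2.1]
3. k(0, cons(k(cons(s(cons(0, e)), s(e)), s(0)), k(cons(e, s(e)), s(g(s(cons(cons(e, e), cons(e, e))), s(0))))))  →  k(0, cons(0, k(cons(e, s(e)), s(g(s(cons(cons(e, e), cons(e, e))), s(0))))))   [R3 at 2.1]
4. k(0, cons(0, k(cons(e, s(e)), s(g(s(cons(cons(e, e), cons(e, e))), s(0))))))  →  k(0, cons(0, g(s(cons(cons(e, e), cons(e, e))), s(0))))   [R3 at 2.2]
5. k(0, cons(0, g(s(cons(cons(e, e), cons(e, e))), s(0))))  →  k(0, cons(0, s(0)))   [R5 at 2.2]
6. k(0, cons(0, s(0)))  →  0   [R2 at ε]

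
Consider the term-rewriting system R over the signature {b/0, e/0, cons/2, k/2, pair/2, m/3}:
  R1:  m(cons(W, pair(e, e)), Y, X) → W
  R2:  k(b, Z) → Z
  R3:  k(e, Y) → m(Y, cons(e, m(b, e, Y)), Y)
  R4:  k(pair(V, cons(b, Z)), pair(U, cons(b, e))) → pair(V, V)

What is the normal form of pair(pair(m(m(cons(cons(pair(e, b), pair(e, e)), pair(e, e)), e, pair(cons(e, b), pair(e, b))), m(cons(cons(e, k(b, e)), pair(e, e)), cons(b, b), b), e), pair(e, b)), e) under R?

pair(pair(pair(e, b), pair(e, b)), e)

1. pair(pair(m(m(cons(cons(pair(e, b), pair(e, e)), pair(e, e)), e, pair(cons(e, b), pair(e, b))), m(cons(cons(e, k(b, e)), pair(e, e)), cons(b, b), b), e), pair(e, b)), e)  →  pair(pair(m(cons(pair(e, b), pair(e, e)), m(cons(cons(e, k(b, e)), pair(e, e)), cons(b, b), b), e), pair(e, b)), e)   [R1 at 1.1.1]
2. pair(pair(m(cons(pair(e, b), pair(e, e)), m(cons(cons(e, k(b, e)), pair(e, e)), cons(b, b), b), e), pair(e, b)), e)  →  pair(pair(pair(e, b), pair(e, b)), e)   [R1 at 1.1]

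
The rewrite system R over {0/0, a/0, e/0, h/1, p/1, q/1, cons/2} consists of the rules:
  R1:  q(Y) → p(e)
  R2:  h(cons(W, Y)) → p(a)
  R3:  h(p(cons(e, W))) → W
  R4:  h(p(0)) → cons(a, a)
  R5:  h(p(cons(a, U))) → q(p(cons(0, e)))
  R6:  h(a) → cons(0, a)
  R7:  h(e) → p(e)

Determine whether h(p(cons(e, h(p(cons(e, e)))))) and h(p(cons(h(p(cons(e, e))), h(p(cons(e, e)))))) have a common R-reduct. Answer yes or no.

yes — NF(t₁) = e, NF(t₂) = e

Reduce t₁ = h(p(cons(e, h(p(cons(e, e)))))):
1. h(p(cons(e, h(p(cons(e, e))))))  →  h(p(cons(e, e)))   [R3 at ε]
2. h(p(cons(e, e)))  →  e   [R3 at ε]

Reduce t₂ = h(p(cons(h(p(cons(e, e))), h(p(cons(e, e)))))):
1. h(p(cons(h(p(cons(e, e))), h(p(cons(e, e))))))  →  h(p(cons(e, h(p(cons(e, e))))))   [R3 at 1.1.1]
2. h(p(cons(e, h(p(cons(e, e))))))  →  h(p(cons(e, e)))   [R3 at ε]
3. h(p(cons(e, e)))  →  e   [R3 at ε]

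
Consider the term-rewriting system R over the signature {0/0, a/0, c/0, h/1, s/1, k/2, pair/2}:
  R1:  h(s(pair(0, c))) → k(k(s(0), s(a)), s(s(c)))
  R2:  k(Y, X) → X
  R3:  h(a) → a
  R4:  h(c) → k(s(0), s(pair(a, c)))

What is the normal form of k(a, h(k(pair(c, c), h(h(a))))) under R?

a

1. k(a, h(k(pair(c, c), h(h(a)))))  →  h(k(pair(c, c), h(h(a))))   [R2 at ε]
2. h(k(pair(c, c), h(h(a))))  →  h(h(h(a)))   [R2 at 1]
3. h(h(h(a)))  →  h(h(a))   [R3 at 1.1]
4. h(h(a))  →  h(a)   [R3 at 1]
5. h(a)  →  a   [R3 at ε]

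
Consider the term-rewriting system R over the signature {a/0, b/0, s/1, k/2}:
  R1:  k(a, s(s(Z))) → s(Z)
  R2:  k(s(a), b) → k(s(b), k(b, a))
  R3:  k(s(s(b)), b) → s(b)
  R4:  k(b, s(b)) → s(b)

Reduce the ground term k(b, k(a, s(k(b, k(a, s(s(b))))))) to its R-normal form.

s(b)

1. k(b, k(a, s(k(b, k(a, s(s(b)))))))  →  k(b, k(a, s(k(b, s(b)))))   [R1 at 2.2.1.2]
2. k(b, k(a, s(k(b, s(b)))))  →  k(b, k(a, s(s(b))))   [R4 at 2.2.1]
3. k(b, k(a, s(s(b))))  →  k(b, s(b))   [R1 at 2]
4. k(b, s(b))  →  s(b)   [R4 at ε]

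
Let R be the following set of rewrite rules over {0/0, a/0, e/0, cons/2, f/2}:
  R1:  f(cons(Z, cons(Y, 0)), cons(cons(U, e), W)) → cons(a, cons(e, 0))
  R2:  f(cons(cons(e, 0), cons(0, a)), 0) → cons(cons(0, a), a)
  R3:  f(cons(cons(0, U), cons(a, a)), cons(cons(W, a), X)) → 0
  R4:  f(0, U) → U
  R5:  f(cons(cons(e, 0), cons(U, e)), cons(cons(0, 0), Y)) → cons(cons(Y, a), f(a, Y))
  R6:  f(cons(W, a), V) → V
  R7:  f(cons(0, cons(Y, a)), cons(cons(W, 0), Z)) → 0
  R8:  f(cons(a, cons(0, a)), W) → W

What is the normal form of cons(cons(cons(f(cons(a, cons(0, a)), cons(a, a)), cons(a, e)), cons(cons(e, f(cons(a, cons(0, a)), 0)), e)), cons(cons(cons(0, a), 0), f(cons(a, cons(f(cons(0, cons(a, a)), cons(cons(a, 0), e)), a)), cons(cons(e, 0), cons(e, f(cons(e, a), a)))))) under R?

1. cons(cons(cons(f(cons(a, cons(0, a)), cons(a, a)), cons(a, e)), cons(cons(e, f(cons(a, cons(0, a)), 0)), e)), cons(cons(cons(0, a), 0), f(cons(a, cons(f(cons(0, cons(a, a)), cons(cons(a, 0), e)), a)), cons(cons(e, 0), cons(e, f(cons(e, a), a))))))  →  cons(cons(cons(cons(a, a), cons(a, e)), cons(cons(e, f(cons(a, cons(0, a)), 0)), e)), cons(cons(cons(0, a), 0), f(cons(a, cons(f(cons(0, cons(a, a)), cons(cons(a, 0), e)), a)), cons(cons(e, 0), cons(e, f(cons(e, a), a))))))   [R8 at 1.1.1]
2. cons(cons(cons(cons(a, a), cons(a, e)), cons(cons(e, f(cons(a, cons(0, a)), 0)), e)), cons(cons(cons(0, a), 0), f(cons(a, cons(f(cons(0, cons(a, a)), cons(cons(a, 0), e)), a)), cons(cons(e, 0), cons(e, f(cons(e, a), a))))))  →  cons(cons(cons(cons(a, a), cons(a, e)), cons(cons(e, 0), e)), cons(cons(cons(0, a), 0), f(cons(a, cons(f(cons(0, cons(a, a)), cons(cons(a, 0), e)), a)), cons(cons(e, 0), cons(e, f(cons(e, a), a))))))   [R8 at 1.2.1.2]
3. cons(cons(cons(cons(a, a), cons(a, e)), cons(cons(e, 0), e)), cons(cons(cons(0, a), 0), f(cons(a, cons(f(cons(0, cons(a, a)), cons(cons(a, 0), e)), a)), cons(cons(e, 0), cons(e, f(cons(e, a), a))))))  →  cons(cons(cons(cons(a, a), cons(a, e)), cons(cons(e, 0), e)), cons(cons(cons(0, a), 0), f(cons(a, cons(0, a)), cons(cons(e, 0), cons(e, f(cons(e, a), a))))))   [R7 at 2.2.1.2.1]
4. cons(cons(cons(cons(a, a), cons(a, e)), cons(cons(e, 0), e)), cons(cons(cons(0, a), 0), f(cons(a, cons(0, a)), cons(cons(e, 0), cons(e, f(cons(e, a), a))))))  →  cons(cons(cons(cons(a, a), cons(a, e)), cons(cons(e, 0), e)), cons(cons(cons(0, a), 0), cons(cons(e, 0), cons(e, f(cons(e, a), a)))))   [R8 at 2.2]
5. cons(cons(cons(cons(a, a), cons(a, e)), cons(cons(e, 0), e)), cons(cons(cons(0, a), 0), cons(cons(e, 0), cons(e, f(cons(e, a), a)))))  →  cons(cons(cons(cons(a, a), cons(a, e)), cons(cons(e, 0), e)), cons(cons(cons(0, a), 0), cons(cons(e, 0), cons(e, a))))   [R6 at 2.2.2.2]

cons(cons(cons(cons(a, a), cons(a, e)), cons(cons(e, 0), e)), cons(cons(cons(0, a), 0), cons(cons(e, 0), cons(e, a))))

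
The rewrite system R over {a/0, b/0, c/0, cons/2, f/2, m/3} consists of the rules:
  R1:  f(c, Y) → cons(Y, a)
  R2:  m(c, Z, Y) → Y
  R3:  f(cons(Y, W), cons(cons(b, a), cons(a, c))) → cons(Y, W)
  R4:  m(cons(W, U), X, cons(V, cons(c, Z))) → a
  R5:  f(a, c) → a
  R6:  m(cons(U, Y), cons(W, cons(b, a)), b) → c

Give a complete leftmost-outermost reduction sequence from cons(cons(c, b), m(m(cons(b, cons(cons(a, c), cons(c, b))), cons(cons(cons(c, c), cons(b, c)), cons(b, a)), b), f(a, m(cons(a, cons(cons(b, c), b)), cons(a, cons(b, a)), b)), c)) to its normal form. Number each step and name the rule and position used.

1. cons(cons(c, b), m(m(cons(b, cons(cons(a, c), cons(c, b))), cons(cons(cons(c, c), cons(b, c)), cons(b, a)), b), f(a, m(cons(a, cons(cons(b, c), b)), cons(a, cons(b, a)), b)), c))  →  cons(cons(c, b), m(c, f(a, m(cons(a, cons(cons(b, c), b)), cons(a, cons(b, a)), b)), c))   [R6 at 2.1]
2. cons(cons(c, b), m(c, f(a, m(cons(a, cons(cons(b, c), b)), cons(a, cons(b, a)), b)), c))  →  cons(cons(c, b), c)   [R2 at 2]

cons(cons(c, b), c)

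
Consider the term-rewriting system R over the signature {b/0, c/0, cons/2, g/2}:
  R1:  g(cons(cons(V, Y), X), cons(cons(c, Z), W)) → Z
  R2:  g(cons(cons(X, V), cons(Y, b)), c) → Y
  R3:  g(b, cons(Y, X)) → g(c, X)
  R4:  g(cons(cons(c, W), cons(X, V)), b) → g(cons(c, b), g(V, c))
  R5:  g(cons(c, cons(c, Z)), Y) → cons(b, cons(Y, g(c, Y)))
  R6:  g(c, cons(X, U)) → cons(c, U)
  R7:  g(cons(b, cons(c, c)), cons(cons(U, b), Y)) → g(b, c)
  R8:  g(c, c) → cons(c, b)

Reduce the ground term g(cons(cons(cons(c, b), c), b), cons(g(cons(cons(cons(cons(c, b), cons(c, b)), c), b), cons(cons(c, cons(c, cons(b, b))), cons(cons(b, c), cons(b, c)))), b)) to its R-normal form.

cons(b, b)

1. g(cons(cons(cons(c, b), c), b), cons(g(cons(cons(cons(cons(c, b), cons(c, b)), c), b), cons(cons(c, cons(c, cons(b, b))), cons(cons(b, c), cons(b, c)))), b))  →  g(cons(cons(cons(c, b), c), b), cons(cons(c, cons(b, b)), b))   [R1 at 2.1]
2. g(cons(cons(cons(c, b), c), b), cons(cons(c, cons(b, b)), b))  →  cons(b, b)   [R1 at ε]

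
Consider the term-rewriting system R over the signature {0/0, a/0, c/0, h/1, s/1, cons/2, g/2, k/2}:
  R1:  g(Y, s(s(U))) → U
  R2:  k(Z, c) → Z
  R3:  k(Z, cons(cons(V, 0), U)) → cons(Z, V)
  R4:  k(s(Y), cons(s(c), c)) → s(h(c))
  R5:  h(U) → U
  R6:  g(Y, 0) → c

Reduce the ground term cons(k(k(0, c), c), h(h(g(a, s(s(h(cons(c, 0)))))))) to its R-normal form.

cons(0, cons(c, 0))

1. cons(k(k(0, c), c), h(h(g(a, s(s(h(cons(c, 0))))))))  →  cons(k(0, c), h(h(g(a, s(s(h(cons(c, 0))))))))   [R2 at 1]
2. cons(k(0, c), h(h(g(a, s(s(h(cons(c, 0))))))))  →  cons(0, h(h(g(a, s(s(h(cons(c, 0))))))))   [R2 at 1]
3. cons(0, h(h(g(a, s(s(h(cons(c, 0))))))))  →  cons(0, h(g(a, s(s(h(cons(c, 0)))))))   [R5 at 2]
4. cons(0, h(g(a, s(s(h(cons(c, 0)))))))  →  cons(0, g(a, s(s(h(cons(c, 0))))))   [R5 at 2]
5. cons(0, g(a, s(s(h(cons(c, 0))))))  →  cons(0, h(cons(c, 0)))   [R1 at 2]
6. cons(0, h(cons(c, 0)))  →  cons(0, cons(c, 0))   [R5 at 2]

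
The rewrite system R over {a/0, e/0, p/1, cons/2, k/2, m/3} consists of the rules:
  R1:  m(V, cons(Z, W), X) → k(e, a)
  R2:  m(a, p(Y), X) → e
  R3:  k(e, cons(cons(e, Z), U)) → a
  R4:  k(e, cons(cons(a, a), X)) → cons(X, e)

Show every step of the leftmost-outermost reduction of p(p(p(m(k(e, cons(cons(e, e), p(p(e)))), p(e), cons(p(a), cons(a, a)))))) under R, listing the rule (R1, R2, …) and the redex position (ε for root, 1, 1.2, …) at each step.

p(p(p(e)))

1. p(p(p(m(k(e, cons(cons(e, e), p(p(e)))), p(e), cons(p(a), cons(a, a))))))  →  p(p(p(m(a, p(e), cons(p(a), cons(a, a))))))   [R3 at 1.1.1.1]
2. p(p(p(m(a, p(e), cons(p(a), cons(a, a))))))  →  p(p(p(e)))   [R2 at 1.1.1]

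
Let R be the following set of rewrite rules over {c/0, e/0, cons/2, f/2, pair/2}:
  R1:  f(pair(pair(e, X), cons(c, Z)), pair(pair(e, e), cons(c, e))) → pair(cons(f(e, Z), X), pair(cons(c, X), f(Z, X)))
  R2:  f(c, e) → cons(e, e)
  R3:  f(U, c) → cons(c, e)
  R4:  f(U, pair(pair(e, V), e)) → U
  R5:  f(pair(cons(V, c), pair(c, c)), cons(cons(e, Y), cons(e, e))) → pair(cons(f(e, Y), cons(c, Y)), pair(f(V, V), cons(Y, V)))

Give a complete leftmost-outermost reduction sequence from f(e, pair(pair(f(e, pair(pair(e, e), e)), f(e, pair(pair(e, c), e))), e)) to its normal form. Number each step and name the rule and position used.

1. f(e, pair(pair(f(e, pair(pair(e, e), e)), f(e, pair(pair(e, c), e))), e))  →  f(e, pair(pair(e, f(e, pair(pair(e, c), e))), e))   [R4 at 2.1.1]
2. f(e, pair(pair(e, f(e, pair(pair(e, c), e))), e))  →  e   [R4 at ε]

e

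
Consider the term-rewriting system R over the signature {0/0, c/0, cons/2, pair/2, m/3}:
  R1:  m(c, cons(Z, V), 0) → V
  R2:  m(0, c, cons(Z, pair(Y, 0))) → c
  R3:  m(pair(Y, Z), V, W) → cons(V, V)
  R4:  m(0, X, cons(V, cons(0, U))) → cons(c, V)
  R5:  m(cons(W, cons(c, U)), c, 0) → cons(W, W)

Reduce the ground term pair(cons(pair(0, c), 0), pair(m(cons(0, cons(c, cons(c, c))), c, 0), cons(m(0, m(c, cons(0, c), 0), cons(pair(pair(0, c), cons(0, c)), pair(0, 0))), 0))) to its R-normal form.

pair(cons(pair(0, c), 0), pair(cons(0, 0), cons(c, 0)))

1. pair(cons(pair(0, c), 0), pair(m(cons(0, cons(c, cons(c, c))), c, 0), cons(m(0, m(c, cons(0, c), 0), cons(pair(pair(0, c), cons(0, c)), pair(0, 0))), 0)))  →  pair(cons(pair(0, c), 0), pair(cons(0, 0), cons(m(0, m(c, cons(0, c), 0), cons(pair(pair(0, c), cons(0, c)), pair(0, 0))), 0)))   [R5 at 2.1]
2. pair(cons(pair(0, c), 0), pair(cons(0, 0), cons(m(0, m(c, cons(0, c), 0), cons(pair(pair(0, c), cons(0, c)), pair(0, 0))), 0)))  →  pair(cons(pair(0, c), 0), pair(cons(0, 0), cons(m(0, c, cons(pair(pair(0, c), cons(0, c)), pair(0, 0))), 0)))   [R1 at 2.2.1.2]
3. pair(cons(pair(0, c), 0), pair(cons(0, 0), cons(m(0, c, cons(pair(pair(0, c), cons(0, c)), pair(0, 0))), 0)))  →  pair(cons(pair(0, c), 0), pair(cons(0, 0), cons(c, 0)))   [R2 at 2.2.1]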